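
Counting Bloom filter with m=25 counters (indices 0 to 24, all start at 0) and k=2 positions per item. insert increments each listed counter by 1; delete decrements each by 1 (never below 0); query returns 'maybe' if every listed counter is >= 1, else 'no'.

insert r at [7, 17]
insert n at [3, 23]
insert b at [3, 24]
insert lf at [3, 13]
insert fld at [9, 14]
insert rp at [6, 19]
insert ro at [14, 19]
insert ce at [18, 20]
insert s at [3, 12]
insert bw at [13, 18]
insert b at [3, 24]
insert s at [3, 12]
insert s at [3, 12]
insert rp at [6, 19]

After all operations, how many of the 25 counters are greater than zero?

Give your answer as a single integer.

Answer: 13

Derivation:
Step 1: insert r at [7, 17] -> counters=[0,0,0,0,0,0,0,1,0,0,0,0,0,0,0,0,0,1,0,0,0,0,0,0,0]
Step 2: insert n at [3, 23] -> counters=[0,0,0,1,0,0,0,1,0,0,0,0,0,0,0,0,0,1,0,0,0,0,0,1,0]
Step 3: insert b at [3, 24] -> counters=[0,0,0,2,0,0,0,1,0,0,0,0,0,0,0,0,0,1,0,0,0,0,0,1,1]
Step 4: insert lf at [3, 13] -> counters=[0,0,0,3,0,0,0,1,0,0,0,0,0,1,0,0,0,1,0,0,0,0,0,1,1]
Step 5: insert fld at [9, 14] -> counters=[0,0,0,3,0,0,0,1,0,1,0,0,0,1,1,0,0,1,0,0,0,0,0,1,1]
Step 6: insert rp at [6, 19] -> counters=[0,0,0,3,0,0,1,1,0,1,0,0,0,1,1,0,0,1,0,1,0,0,0,1,1]
Step 7: insert ro at [14, 19] -> counters=[0,0,0,3,0,0,1,1,0,1,0,0,0,1,2,0,0,1,0,2,0,0,0,1,1]
Step 8: insert ce at [18, 20] -> counters=[0,0,0,3,0,0,1,1,0,1,0,0,0,1,2,0,0,1,1,2,1,0,0,1,1]
Step 9: insert s at [3, 12] -> counters=[0,0,0,4,0,0,1,1,0,1,0,0,1,1,2,0,0,1,1,2,1,0,0,1,1]
Step 10: insert bw at [13, 18] -> counters=[0,0,0,4,0,0,1,1,0,1,0,0,1,2,2,0,0,1,2,2,1,0,0,1,1]
Step 11: insert b at [3, 24] -> counters=[0,0,0,5,0,0,1,1,0,1,0,0,1,2,2,0,0,1,2,2,1,0,0,1,2]
Step 12: insert s at [3, 12] -> counters=[0,0,0,6,0,0,1,1,0,1,0,0,2,2,2,0,0,1,2,2,1,0,0,1,2]
Step 13: insert s at [3, 12] -> counters=[0,0,0,7,0,0,1,1,0,1,0,0,3,2,2,0,0,1,2,2,1,0,0,1,2]
Step 14: insert rp at [6, 19] -> counters=[0,0,0,7,0,0,2,1,0,1,0,0,3,2,2,0,0,1,2,3,1,0,0,1,2]
Final counters=[0,0,0,7,0,0,2,1,0,1,0,0,3,2,2,0,0,1,2,3,1,0,0,1,2] -> 13 nonzero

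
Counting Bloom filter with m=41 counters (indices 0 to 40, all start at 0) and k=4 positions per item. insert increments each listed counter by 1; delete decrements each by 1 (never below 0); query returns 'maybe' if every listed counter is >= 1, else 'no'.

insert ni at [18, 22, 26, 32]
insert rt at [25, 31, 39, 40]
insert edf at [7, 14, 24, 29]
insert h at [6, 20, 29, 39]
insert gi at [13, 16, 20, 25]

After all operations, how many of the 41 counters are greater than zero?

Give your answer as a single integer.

Answer: 16

Derivation:
Step 1: insert ni at [18, 22, 26, 32] -> counters=[0,0,0,0,0,0,0,0,0,0,0,0,0,0,0,0,0,0,1,0,0,0,1,0,0,0,1,0,0,0,0,0,1,0,0,0,0,0,0,0,0]
Step 2: insert rt at [25, 31, 39, 40] -> counters=[0,0,0,0,0,0,0,0,0,0,0,0,0,0,0,0,0,0,1,0,0,0,1,0,0,1,1,0,0,0,0,1,1,0,0,0,0,0,0,1,1]
Step 3: insert edf at [7, 14, 24, 29] -> counters=[0,0,0,0,0,0,0,1,0,0,0,0,0,0,1,0,0,0,1,0,0,0,1,0,1,1,1,0,0,1,0,1,1,0,0,0,0,0,0,1,1]
Step 4: insert h at [6, 20, 29, 39] -> counters=[0,0,0,0,0,0,1,1,0,0,0,0,0,0,1,0,0,0,1,0,1,0,1,0,1,1,1,0,0,2,0,1,1,0,0,0,0,0,0,2,1]
Step 5: insert gi at [13, 16, 20, 25] -> counters=[0,0,0,0,0,0,1,1,0,0,0,0,0,1,1,0,1,0,1,0,2,0,1,0,1,2,1,0,0,2,0,1,1,0,0,0,0,0,0,2,1]
Final counters=[0,0,0,0,0,0,1,1,0,0,0,0,0,1,1,0,1,0,1,0,2,0,1,0,1,2,1,0,0,2,0,1,1,0,0,0,0,0,0,2,1] -> 16 nonzero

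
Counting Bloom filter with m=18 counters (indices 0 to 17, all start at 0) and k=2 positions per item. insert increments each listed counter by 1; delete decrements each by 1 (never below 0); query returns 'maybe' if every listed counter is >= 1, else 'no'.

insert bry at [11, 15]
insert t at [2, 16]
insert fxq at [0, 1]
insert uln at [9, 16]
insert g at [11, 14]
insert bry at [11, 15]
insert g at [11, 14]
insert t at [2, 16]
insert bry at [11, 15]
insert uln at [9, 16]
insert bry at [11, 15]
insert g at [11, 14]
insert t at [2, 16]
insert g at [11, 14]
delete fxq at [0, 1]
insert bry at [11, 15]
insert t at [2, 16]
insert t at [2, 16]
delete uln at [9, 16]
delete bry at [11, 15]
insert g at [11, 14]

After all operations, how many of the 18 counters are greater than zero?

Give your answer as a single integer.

Step 1: insert bry at [11, 15] -> counters=[0,0,0,0,0,0,0,0,0,0,0,1,0,0,0,1,0,0]
Step 2: insert t at [2, 16] -> counters=[0,0,1,0,0,0,0,0,0,0,0,1,0,0,0,1,1,0]
Step 3: insert fxq at [0, 1] -> counters=[1,1,1,0,0,0,0,0,0,0,0,1,0,0,0,1,1,0]
Step 4: insert uln at [9, 16] -> counters=[1,1,1,0,0,0,0,0,0,1,0,1,0,0,0,1,2,0]
Step 5: insert g at [11, 14] -> counters=[1,1,1,0,0,0,0,0,0,1,0,2,0,0,1,1,2,0]
Step 6: insert bry at [11, 15] -> counters=[1,1,1,0,0,0,0,0,0,1,0,3,0,0,1,2,2,0]
Step 7: insert g at [11, 14] -> counters=[1,1,1,0,0,0,0,0,0,1,0,4,0,0,2,2,2,0]
Step 8: insert t at [2, 16] -> counters=[1,1,2,0,0,0,0,0,0,1,0,4,0,0,2,2,3,0]
Step 9: insert bry at [11, 15] -> counters=[1,1,2,0,0,0,0,0,0,1,0,5,0,0,2,3,3,0]
Step 10: insert uln at [9, 16] -> counters=[1,1,2,0,0,0,0,0,0,2,0,5,0,0,2,3,4,0]
Step 11: insert bry at [11, 15] -> counters=[1,1,2,0,0,0,0,0,0,2,0,6,0,0,2,4,4,0]
Step 12: insert g at [11, 14] -> counters=[1,1,2,0,0,0,0,0,0,2,0,7,0,0,3,4,4,0]
Step 13: insert t at [2, 16] -> counters=[1,1,3,0,0,0,0,0,0,2,0,7,0,0,3,4,5,0]
Step 14: insert g at [11, 14] -> counters=[1,1,3,0,0,0,0,0,0,2,0,8,0,0,4,4,5,0]
Step 15: delete fxq at [0, 1] -> counters=[0,0,3,0,0,0,0,0,0,2,0,8,0,0,4,4,5,0]
Step 16: insert bry at [11, 15] -> counters=[0,0,3,0,0,0,0,0,0,2,0,9,0,0,4,5,5,0]
Step 17: insert t at [2, 16] -> counters=[0,0,4,0,0,0,0,0,0,2,0,9,0,0,4,5,6,0]
Step 18: insert t at [2, 16] -> counters=[0,0,5,0,0,0,0,0,0,2,0,9,0,0,4,5,7,0]
Step 19: delete uln at [9, 16] -> counters=[0,0,5,0,0,0,0,0,0,1,0,9,0,0,4,5,6,0]
Step 20: delete bry at [11, 15] -> counters=[0,0,5,0,0,0,0,0,0,1,0,8,0,0,4,4,6,0]
Step 21: insert g at [11, 14] -> counters=[0,0,5,0,0,0,0,0,0,1,0,9,0,0,5,4,6,0]
Final counters=[0,0,5,0,0,0,0,0,0,1,0,9,0,0,5,4,6,0] -> 6 nonzero

Answer: 6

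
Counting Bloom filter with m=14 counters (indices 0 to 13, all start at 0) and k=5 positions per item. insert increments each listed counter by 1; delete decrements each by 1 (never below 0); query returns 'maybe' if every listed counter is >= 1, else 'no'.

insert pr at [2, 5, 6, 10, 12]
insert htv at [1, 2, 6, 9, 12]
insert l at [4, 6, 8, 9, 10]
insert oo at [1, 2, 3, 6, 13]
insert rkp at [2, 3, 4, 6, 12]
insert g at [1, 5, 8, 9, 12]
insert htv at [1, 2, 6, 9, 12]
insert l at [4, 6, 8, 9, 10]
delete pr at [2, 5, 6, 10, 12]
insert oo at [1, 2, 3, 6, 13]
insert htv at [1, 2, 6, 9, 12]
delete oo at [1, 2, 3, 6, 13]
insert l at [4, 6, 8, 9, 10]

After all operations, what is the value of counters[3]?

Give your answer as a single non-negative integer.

Answer: 2

Derivation:
Step 1: insert pr at [2, 5, 6, 10, 12] -> counters=[0,0,1,0,0,1,1,0,0,0,1,0,1,0]
Step 2: insert htv at [1, 2, 6, 9, 12] -> counters=[0,1,2,0,0,1,2,0,0,1,1,0,2,0]
Step 3: insert l at [4, 6, 8, 9, 10] -> counters=[0,1,2,0,1,1,3,0,1,2,2,0,2,0]
Step 4: insert oo at [1, 2, 3, 6, 13] -> counters=[0,2,3,1,1,1,4,0,1,2,2,0,2,1]
Step 5: insert rkp at [2, 3, 4, 6, 12] -> counters=[0,2,4,2,2,1,5,0,1,2,2,0,3,1]
Step 6: insert g at [1, 5, 8, 9, 12] -> counters=[0,3,4,2,2,2,5,0,2,3,2,0,4,1]
Step 7: insert htv at [1, 2, 6, 9, 12] -> counters=[0,4,5,2,2,2,6,0,2,4,2,0,5,1]
Step 8: insert l at [4, 6, 8, 9, 10] -> counters=[0,4,5,2,3,2,7,0,3,5,3,0,5,1]
Step 9: delete pr at [2, 5, 6, 10, 12] -> counters=[0,4,4,2,3,1,6,0,3,5,2,0,4,1]
Step 10: insert oo at [1, 2, 3, 6, 13] -> counters=[0,5,5,3,3,1,7,0,3,5,2,0,4,2]
Step 11: insert htv at [1, 2, 6, 9, 12] -> counters=[0,6,6,3,3,1,8,0,3,6,2,0,5,2]
Step 12: delete oo at [1, 2, 3, 6, 13] -> counters=[0,5,5,2,3,1,7,0,3,6,2,0,5,1]
Step 13: insert l at [4, 6, 8, 9, 10] -> counters=[0,5,5,2,4,1,8,0,4,7,3,0,5,1]
Final counters=[0,5,5,2,4,1,8,0,4,7,3,0,5,1] -> counters[3]=2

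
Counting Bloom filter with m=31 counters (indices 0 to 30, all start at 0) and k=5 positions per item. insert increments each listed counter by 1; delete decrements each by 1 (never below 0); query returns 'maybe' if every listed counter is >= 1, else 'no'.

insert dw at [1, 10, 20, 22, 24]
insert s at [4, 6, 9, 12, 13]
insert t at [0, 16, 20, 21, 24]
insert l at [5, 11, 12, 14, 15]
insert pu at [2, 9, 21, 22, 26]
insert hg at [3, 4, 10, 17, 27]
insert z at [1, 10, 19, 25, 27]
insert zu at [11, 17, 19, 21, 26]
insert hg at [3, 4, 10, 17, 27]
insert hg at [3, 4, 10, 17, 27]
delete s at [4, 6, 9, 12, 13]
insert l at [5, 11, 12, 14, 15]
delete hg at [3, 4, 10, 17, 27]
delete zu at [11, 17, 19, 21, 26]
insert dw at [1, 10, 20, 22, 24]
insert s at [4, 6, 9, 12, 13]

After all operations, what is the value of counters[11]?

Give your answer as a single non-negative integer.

Step 1: insert dw at [1, 10, 20, 22, 24] -> counters=[0,1,0,0,0,0,0,0,0,0,1,0,0,0,0,0,0,0,0,0,1,0,1,0,1,0,0,0,0,0,0]
Step 2: insert s at [4, 6, 9, 12, 13] -> counters=[0,1,0,0,1,0,1,0,0,1,1,0,1,1,0,0,0,0,0,0,1,0,1,0,1,0,0,0,0,0,0]
Step 3: insert t at [0, 16, 20, 21, 24] -> counters=[1,1,0,0,1,0,1,0,0,1,1,0,1,1,0,0,1,0,0,0,2,1,1,0,2,0,0,0,0,0,0]
Step 4: insert l at [5, 11, 12, 14, 15] -> counters=[1,1,0,0,1,1,1,0,0,1,1,1,2,1,1,1,1,0,0,0,2,1,1,0,2,0,0,0,0,0,0]
Step 5: insert pu at [2, 9, 21, 22, 26] -> counters=[1,1,1,0,1,1,1,0,0,2,1,1,2,1,1,1,1,0,0,0,2,2,2,0,2,0,1,0,0,0,0]
Step 6: insert hg at [3, 4, 10, 17, 27] -> counters=[1,1,1,1,2,1,1,0,0,2,2,1,2,1,1,1,1,1,0,0,2,2,2,0,2,0,1,1,0,0,0]
Step 7: insert z at [1, 10, 19, 25, 27] -> counters=[1,2,1,1,2,1,1,0,0,2,3,1,2,1,1,1,1,1,0,1,2,2,2,0,2,1,1,2,0,0,0]
Step 8: insert zu at [11, 17, 19, 21, 26] -> counters=[1,2,1,1,2,1,1,0,0,2,3,2,2,1,1,1,1,2,0,2,2,3,2,0,2,1,2,2,0,0,0]
Step 9: insert hg at [3, 4, 10, 17, 27] -> counters=[1,2,1,2,3,1,1,0,0,2,4,2,2,1,1,1,1,3,0,2,2,3,2,0,2,1,2,3,0,0,0]
Step 10: insert hg at [3, 4, 10, 17, 27] -> counters=[1,2,1,3,4,1,1,0,0,2,5,2,2,1,1,1,1,4,0,2,2,3,2,0,2,1,2,4,0,0,0]
Step 11: delete s at [4, 6, 9, 12, 13] -> counters=[1,2,1,3,3,1,0,0,0,1,5,2,1,0,1,1,1,4,0,2,2,3,2,0,2,1,2,4,0,0,0]
Step 12: insert l at [5, 11, 12, 14, 15] -> counters=[1,2,1,3,3,2,0,0,0,1,5,3,2,0,2,2,1,4,0,2,2,3,2,0,2,1,2,4,0,0,0]
Step 13: delete hg at [3, 4, 10, 17, 27] -> counters=[1,2,1,2,2,2,0,0,0,1,4,3,2,0,2,2,1,3,0,2,2,3,2,0,2,1,2,3,0,0,0]
Step 14: delete zu at [11, 17, 19, 21, 26] -> counters=[1,2,1,2,2,2,0,0,0,1,4,2,2,0,2,2,1,2,0,1,2,2,2,0,2,1,1,3,0,0,0]
Step 15: insert dw at [1, 10, 20, 22, 24] -> counters=[1,3,1,2,2,2,0,0,0,1,5,2,2,0,2,2,1,2,0,1,3,2,3,0,3,1,1,3,0,0,0]
Step 16: insert s at [4, 6, 9, 12, 13] -> counters=[1,3,1,2,3,2,1,0,0,2,5,2,3,1,2,2,1,2,0,1,3,2,3,0,3,1,1,3,0,0,0]
Final counters=[1,3,1,2,3,2,1,0,0,2,5,2,3,1,2,2,1,2,0,1,3,2,3,0,3,1,1,3,0,0,0] -> counters[11]=2

Answer: 2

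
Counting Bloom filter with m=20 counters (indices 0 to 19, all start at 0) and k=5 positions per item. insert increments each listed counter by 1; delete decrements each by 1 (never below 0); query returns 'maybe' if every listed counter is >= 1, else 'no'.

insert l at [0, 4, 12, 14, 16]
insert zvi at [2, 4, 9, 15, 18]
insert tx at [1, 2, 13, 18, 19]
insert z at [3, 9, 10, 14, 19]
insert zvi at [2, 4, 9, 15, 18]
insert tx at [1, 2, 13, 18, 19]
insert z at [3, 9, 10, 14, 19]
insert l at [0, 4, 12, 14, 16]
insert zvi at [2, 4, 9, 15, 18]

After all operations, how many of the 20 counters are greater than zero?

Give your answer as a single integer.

Answer: 14

Derivation:
Step 1: insert l at [0, 4, 12, 14, 16] -> counters=[1,0,0,0,1,0,0,0,0,0,0,0,1,0,1,0,1,0,0,0]
Step 2: insert zvi at [2, 4, 9, 15, 18] -> counters=[1,0,1,0,2,0,0,0,0,1,0,0,1,0,1,1,1,0,1,0]
Step 3: insert tx at [1, 2, 13, 18, 19] -> counters=[1,1,2,0,2,0,0,0,0,1,0,0,1,1,1,1,1,0,2,1]
Step 4: insert z at [3, 9, 10, 14, 19] -> counters=[1,1,2,1,2,0,0,0,0,2,1,0,1,1,2,1,1,0,2,2]
Step 5: insert zvi at [2, 4, 9, 15, 18] -> counters=[1,1,3,1,3,0,0,0,0,3,1,0,1,1,2,2,1,0,3,2]
Step 6: insert tx at [1, 2, 13, 18, 19] -> counters=[1,2,4,1,3,0,0,0,0,3,1,0,1,2,2,2,1,0,4,3]
Step 7: insert z at [3, 9, 10, 14, 19] -> counters=[1,2,4,2,3,0,0,0,0,4,2,0,1,2,3,2,1,0,4,4]
Step 8: insert l at [0, 4, 12, 14, 16] -> counters=[2,2,4,2,4,0,0,0,0,4,2,0,2,2,4,2,2,0,4,4]
Step 9: insert zvi at [2, 4, 9, 15, 18] -> counters=[2,2,5,2,5,0,0,0,0,5,2,0,2,2,4,3,2,0,5,4]
Final counters=[2,2,5,2,5,0,0,0,0,5,2,0,2,2,4,3,2,0,5,4] -> 14 nonzero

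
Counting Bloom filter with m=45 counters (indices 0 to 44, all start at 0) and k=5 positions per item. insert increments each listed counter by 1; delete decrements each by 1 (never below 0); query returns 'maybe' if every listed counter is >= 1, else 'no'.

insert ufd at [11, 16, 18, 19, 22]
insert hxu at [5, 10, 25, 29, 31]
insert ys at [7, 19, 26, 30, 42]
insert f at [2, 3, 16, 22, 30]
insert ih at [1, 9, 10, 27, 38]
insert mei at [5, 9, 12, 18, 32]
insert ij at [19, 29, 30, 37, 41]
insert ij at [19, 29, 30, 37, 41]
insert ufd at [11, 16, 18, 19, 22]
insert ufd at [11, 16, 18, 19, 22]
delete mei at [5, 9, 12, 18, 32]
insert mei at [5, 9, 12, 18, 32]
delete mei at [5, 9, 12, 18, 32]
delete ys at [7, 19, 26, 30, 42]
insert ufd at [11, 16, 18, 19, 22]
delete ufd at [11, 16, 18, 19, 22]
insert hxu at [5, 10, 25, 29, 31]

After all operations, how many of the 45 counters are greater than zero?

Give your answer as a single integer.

Step 1: insert ufd at [11, 16, 18, 19, 22] -> counters=[0,0,0,0,0,0,0,0,0,0,0,1,0,0,0,0,1,0,1,1,0,0,1,0,0,0,0,0,0,0,0,0,0,0,0,0,0,0,0,0,0,0,0,0,0]
Step 2: insert hxu at [5, 10, 25, 29, 31] -> counters=[0,0,0,0,0,1,0,0,0,0,1,1,0,0,0,0,1,0,1,1,0,0,1,0,0,1,0,0,0,1,0,1,0,0,0,0,0,0,0,0,0,0,0,0,0]
Step 3: insert ys at [7, 19, 26, 30, 42] -> counters=[0,0,0,0,0,1,0,1,0,0,1,1,0,0,0,0,1,0,1,2,0,0,1,0,0,1,1,0,0,1,1,1,0,0,0,0,0,0,0,0,0,0,1,0,0]
Step 4: insert f at [2, 3, 16, 22, 30] -> counters=[0,0,1,1,0,1,0,1,0,0,1,1,0,0,0,0,2,0,1,2,0,0,2,0,0,1,1,0,0,1,2,1,0,0,0,0,0,0,0,0,0,0,1,0,0]
Step 5: insert ih at [1, 9, 10, 27, 38] -> counters=[0,1,1,1,0,1,0,1,0,1,2,1,0,0,0,0,2,0,1,2,0,0,2,0,0,1,1,1,0,1,2,1,0,0,0,0,0,0,1,0,0,0,1,0,0]
Step 6: insert mei at [5, 9, 12, 18, 32] -> counters=[0,1,1,1,0,2,0,1,0,2,2,1,1,0,0,0,2,0,2,2,0,0,2,0,0,1,1,1,0,1,2,1,1,0,0,0,0,0,1,0,0,0,1,0,0]
Step 7: insert ij at [19, 29, 30, 37, 41] -> counters=[0,1,1,1,0,2,0,1,0,2,2,1,1,0,0,0,2,0,2,3,0,0,2,0,0,1,1,1,0,2,3,1,1,0,0,0,0,1,1,0,0,1,1,0,0]
Step 8: insert ij at [19, 29, 30, 37, 41] -> counters=[0,1,1,1,0,2,0,1,0,2,2,1,1,0,0,0,2,0,2,4,0,0,2,0,0,1,1,1,0,3,4,1,1,0,0,0,0,2,1,0,0,2,1,0,0]
Step 9: insert ufd at [11, 16, 18, 19, 22] -> counters=[0,1,1,1,0,2,0,1,0,2,2,2,1,0,0,0,3,0,3,5,0,0,3,0,0,1,1,1,0,3,4,1,1,0,0,0,0,2,1,0,0,2,1,0,0]
Step 10: insert ufd at [11, 16, 18, 19, 22] -> counters=[0,1,1,1,0,2,0,1,0,2,2,3,1,0,0,0,4,0,4,6,0,0,4,0,0,1,1,1,0,3,4,1,1,0,0,0,0,2,1,0,0,2,1,0,0]
Step 11: delete mei at [5, 9, 12, 18, 32] -> counters=[0,1,1,1,0,1,0,1,0,1,2,3,0,0,0,0,4,0,3,6,0,0,4,0,0,1,1,1,0,3,4,1,0,0,0,0,0,2,1,0,0,2,1,0,0]
Step 12: insert mei at [5, 9, 12, 18, 32] -> counters=[0,1,1,1,0,2,0,1,0,2,2,3,1,0,0,0,4,0,4,6,0,0,4,0,0,1,1,1,0,3,4,1,1,0,0,0,0,2,1,0,0,2,1,0,0]
Step 13: delete mei at [5, 9, 12, 18, 32] -> counters=[0,1,1,1,0,1,0,1,0,1,2,3,0,0,0,0,4,0,3,6,0,0,4,0,0,1,1,1,0,3,4,1,0,0,0,0,0,2,1,0,0,2,1,0,0]
Step 14: delete ys at [7, 19, 26, 30, 42] -> counters=[0,1,1,1,0,1,0,0,0,1,2,3,0,0,0,0,4,0,3,5,0,0,4,0,0,1,0,1,0,3,3,1,0,0,0,0,0,2,1,0,0,2,0,0,0]
Step 15: insert ufd at [11, 16, 18, 19, 22] -> counters=[0,1,1,1,0,1,0,0,0,1,2,4,0,0,0,0,5,0,4,6,0,0,5,0,0,1,0,1,0,3,3,1,0,0,0,0,0,2,1,0,0,2,0,0,0]
Step 16: delete ufd at [11, 16, 18, 19, 22] -> counters=[0,1,1,1,0,1,0,0,0,1,2,3,0,0,0,0,4,0,3,5,0,0,4,0,0,1,0,1,0,3,3,1,0,0,0,0,0,2,1,0,0,2,0,0,0]
Step 17: insert hxu at [5, 10, 25, 29, 31] -> counters=[0,1,1,1,0,2,0,0,0,1,3,3,0,0,0,0,4,0,3,5,0,0,4,0,0,2,0,1,0,4,3,2,0,0,0,0,0,2,1,0,0,2,0,0,0]
Final counters=[0,1,1,1,0,2,0,0,0,1,3,3,0,0,0,0,4,0,3,5,0,0,4,0,0,2,0,1,0,4,3,2,0,0,0,0,0,2,1,0,0,2,0,0,0] -> 19 nonzero

Answer: 19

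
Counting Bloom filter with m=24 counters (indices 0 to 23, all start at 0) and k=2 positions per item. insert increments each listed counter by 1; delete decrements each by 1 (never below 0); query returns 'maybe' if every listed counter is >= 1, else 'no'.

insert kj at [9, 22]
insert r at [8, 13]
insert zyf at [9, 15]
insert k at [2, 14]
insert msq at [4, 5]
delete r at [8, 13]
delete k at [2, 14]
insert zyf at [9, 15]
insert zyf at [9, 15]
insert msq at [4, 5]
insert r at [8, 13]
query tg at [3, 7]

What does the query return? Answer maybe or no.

Step 1: insert kj at [9, 22] -> counters=[0,0,0,0,0,0,0,0,0,1,0,0,0,0,0,0,0,0,0,0,0,0,1,0]
Step 2: insert r at [8, 13] -> counters=[0,0,0,0,0,0,0,0,1,1,0,0,0,1,0,0,0,0,0,0,0,0,1,0]
Step 3: insert zyf at [9, 15] -> counters=[0,0,0,0,0,0,0,0,1,2,0,0,0,1,0,1,0,0,0,0,0,0,1,0]
Step 4: insert k at [2, 14] -> counters=[0,0,1,0,0,0,0,0,1,2,0,0,0,1,1,1,0,0,0,0,0,0,1,0]
Step 5: insert msq at [4, 5] -> counters=[0,0,1,0,1,1,0,0,1,2,0,0,0,1,1,1,0,0,0,0,0,0,1,0]
Step 6: delete r at [8, 13] -> counters=[0,0,1,0,1,1,0,0,0,2,0,0,0,0,1,1,0,0,0,0,0,0,1,0]
Step 7: delete k at [2, 14] -> counters=[0,0,0,0,1,1,0,0,0,2,0,0,0,0,0,1,0,0,0,0,0,0,1,0]
Step 8: insert zyf at [9, 15] -> counters=[0,0,0,0,1,1,0,0,0,3,0,0,0,0,0,2,0,0,0,0,0,0,1,0]
Step 9: insert zyf at [9, 15] -> counters=[0,0,0,0,1,1,0,0,0,4,0,0,0,0,0,3,0,0,0,0,0,0,1,0]
Step 10: insert msq at [4, 5] -> counters=[0,0,0,0,2,2,0,0,0,4,0,0,0,0,0,3,0,0,0,0,0,0,1,0]
Step 11: insert r at [8, 13] -> counters=[0,0,0,0,2,2,0,0,1,4,0,0,0,1,0,3,0,0,0,0,0,0,1,0]
Query tg: check counters[3]=0 counters[7]=0 -> no

Answer: no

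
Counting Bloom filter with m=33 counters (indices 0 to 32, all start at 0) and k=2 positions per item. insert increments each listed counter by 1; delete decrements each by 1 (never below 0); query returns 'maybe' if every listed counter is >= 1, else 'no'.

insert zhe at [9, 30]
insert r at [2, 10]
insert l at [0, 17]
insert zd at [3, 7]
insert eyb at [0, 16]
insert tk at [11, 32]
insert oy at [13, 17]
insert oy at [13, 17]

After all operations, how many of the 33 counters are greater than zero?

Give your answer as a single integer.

Answer: 12

Derivation:
Step 1: insert zhe at [9, 30] -> counters=[0,0,0,0,0,0,0,0,0,1,0,0,0,0,0,0,0,0,0,0,0,0,0,0,0,0,0,0,0,0,1,0,0]
Step 2: insert r at [2, 10] -> counters=[0,0,1,0,0,0,0,0,0,1,1,0,0,0,0,0,0,0,0,0,0,0,0,0,0,0,0,0,0,0,1,0,0]
Step 3: insert l at [0, 17] -> counters=[1,0,1,0,0,0,0,0,0,1,1,0,0,0,0,0,0,1,0,0,0,0,0,0,0,0,0,0,0,0,1,0,0]
Step 4: insert zd at [3, 7] -> counters=[1,0,1,1,0,0,0,1,0,1,1,0,0,0,0,0,0,1,0,0,0,0,0,0,0,0,0,0,0,0,1,0,0]
Step 5: insert eyb at [0, 16] -> counters=[2,0,1,1,0,0,0,1,0,1,1,0,0,0,0,0,1,1,0,0,0,0,0,0,0,0,0,0,0,0,1,0,0]
Step 6: insert tk at [11, 32] -> counters=[2,0,1,1,0,0,0,1,0,1,1,1,0,0,0,0,1,1,0,0,0,0,0,0,0,0,0,0,0,0,1,0,1]
Step 7: insert oy at [13, 17] -> counters=[2,0,1,1,0,0,0,1,0,1,1,1,0,1,0,0,1,2,0,0,0,0,0,0,0,0,0,0,0,0,1,0,1]
Step 8: insert oy at [13, 17] -> counters=[2,0,1,1,0,0,0,1,0,1,1,1,0,2,0,0,1,3,0,0,0,0,0,0,0,0,0,0,0,0,1,0,1]
Final counters=[2,0,1,1,0,0,0,1,0,1,1,1,0,2,0,0,1,3,0,0,0,0,0,0,0,0,0,0,0,0,1,0,1] -> 12 nonzero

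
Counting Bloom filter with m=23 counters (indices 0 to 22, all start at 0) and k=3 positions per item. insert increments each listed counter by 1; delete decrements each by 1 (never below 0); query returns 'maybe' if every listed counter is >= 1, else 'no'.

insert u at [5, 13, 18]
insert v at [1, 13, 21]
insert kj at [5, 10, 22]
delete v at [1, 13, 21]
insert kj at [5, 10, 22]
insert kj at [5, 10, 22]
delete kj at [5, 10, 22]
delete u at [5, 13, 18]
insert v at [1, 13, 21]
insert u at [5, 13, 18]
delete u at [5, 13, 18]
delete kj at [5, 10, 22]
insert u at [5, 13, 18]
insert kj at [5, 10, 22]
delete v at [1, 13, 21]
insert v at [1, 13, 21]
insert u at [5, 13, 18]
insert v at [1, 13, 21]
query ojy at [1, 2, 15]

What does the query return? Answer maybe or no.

Step 1: insert u at [5, 13, 18] -> counters=[0,0,0,0,0,1,0,0,0,0,0,0,0,1,0,0,0,0,1,0,0,0,0]
Step 2: insert v at [1, 13, 21] -> counters=[0,1,0,0,0,1,0,0,0,0,0,0,0,2,0,0,0,0,1,0,0,1,0]
Step 3: insert kj at [5, 10, 22] -> counters=[0,1,0,0,0,2,0,0,0,0,1,0,0,2,0,0,0,0,1,0,0,1,1]
Step 4: delete v at [1, 13, 21] -> counters=[0,0,0,0,0,2,0,0,0,0,1,0,0,1,0,0,0,0,1,0,0,0,1]
Step 5: insert kj at [5, 10, 22] -> counters=[0,0,0,0,0,3,0,0,0,0,2,0,0,1,0,0,0,0,1,0,0,0,2]
Step 6: insert kj at [5, 10, 22] -> counters=[0,0,0,0,0,4,0,0,0,0,3,0,0,1,0,0,0,0,1,0,0,0,3]
Step 7: delete kj at [5, 10, 22] -> counters=[0,0,0,0,0,3,0,0,0,0,2,0,0,1,0,0,0,0,1,0,0,0,2]
Step 8: delete u at [5, 13, 18] -> counters=[0,0,0,0,0,2,0,0,0,0,2,0,0,0,0,0,0,0,0,0,0,0,2]
Step 9: insert v at [1, 13, 21] -> counters=[0,1,0,0,0,2,0,0,0,0,2,0,0,1,0,0,0,0,0,0,0,1,2]
Step 10: insert u at [5, 13, 18] -> counters=[0,1,0,0,0,3,0,0,0,0,2,0,0,2,0,0,0,0,1,0,0,1,2]
Step 11: delete u at [5, 13, 18] -> counters=[0,1,0,0,0,2,0,0,0,0,2,0,0,1,0,0,0,0,0,0,0,1,2]
Step 12: delete kj at [5, 10, 22] -> counters=[0,1,0,0,0,1,0,0,0,0,1,0,0,1,0,0,0,0,0,0,0,1,1]
Step 13: insert u at [5, 13, 18] -> counters=[0,1,0,0,0,2,0,0,0,0,1,0,0,2,0,0,0,0,1,0,0,1,1]
Step 14: insert kj at [5, 10, 22] -> counters=[0,1,0,0,0,3,0,0,0,0,2,0,0,2,0,0,0,0,1,0,0,1,2]
Step 15: delete v at [1, 13, 21] -> counters=[0,0,0,0,0,3,0,0,0,0,2,0,0,1,0,0,0,0,1,0,0,0,2]
Step 16: insert v at [1, 13, 21] -> counters=[0,1,0,0,0,3,0,0,0,0,2,0,0,2,0,0,0,0,1,0,0,1,2]
Step 17: insert u at [5, 13, 18] -> counters=[0,1,0,0,0,4,0,0,0,0,2,0,0,3,0,0,0,0,2,0,0,1,2]
Step 18: insert v at [1, 13, 21] -> counters=[0,2,0,0,0,4,0,0,0,0,2,0,0,4,0,0,0,0,2,0,0,2,2]
Query ojy: check counters[1]=2 counters[2]=0 counters[15]=0 -> no

Answer: no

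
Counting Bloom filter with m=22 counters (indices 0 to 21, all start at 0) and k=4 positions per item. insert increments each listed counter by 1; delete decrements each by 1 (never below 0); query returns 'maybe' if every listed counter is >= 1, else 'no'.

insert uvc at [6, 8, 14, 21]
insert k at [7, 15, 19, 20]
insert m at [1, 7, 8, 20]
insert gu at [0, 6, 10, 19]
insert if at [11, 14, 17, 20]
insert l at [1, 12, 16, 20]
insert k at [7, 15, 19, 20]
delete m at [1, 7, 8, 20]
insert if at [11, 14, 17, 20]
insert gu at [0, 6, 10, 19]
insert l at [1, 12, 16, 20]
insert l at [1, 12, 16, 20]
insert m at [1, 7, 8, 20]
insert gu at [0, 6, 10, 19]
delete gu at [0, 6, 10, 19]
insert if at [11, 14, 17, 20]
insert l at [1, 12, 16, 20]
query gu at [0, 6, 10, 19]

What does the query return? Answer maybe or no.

Step 1: insert uvc at [6, 8, 14, 21] -> counters=[0,0,0,0,0,0,1,0,1,0,0,0,0,0,1,0,0,0,0,0,0,1]
Step 2: insert k at [7, 15, 19, 20] -> counters=[0,0,0,0,0,0,1,1,1,0,0,0,0,0,1,1,0,0,0,1,1,1]
Step 3: insert m at [1, 7, 8, 20] -> counters=[0,1,0,0,0,0,1,2,2,0,0,0,0,0,1,1,0,0,0,1,2,1]
Step 4: insert gu at [0, 6, 10, 19] -> counters=[1,1,0,0,0,0,2,2,2,0,1,0,0,0,1,1,0,0,0,2,2,1]
Step 5: insert if at [11, 14, 17, 20] -> counters=[1,1,0,0,0,0,2,2,2,0,1,1,0,0,2,1,0,1,0,2,3,1]
Step 6: insert l at [1, 12, 16, 20] -> counters=[1,2,0,0,0,0,2,2,2,0,1,1,1,0,2,1,1,1,0,2,4,1]
Step 7: insert k at [7, 15, 19, 20] -> counters=[1,2,0,0,0,0,2,3,2,0,1,1,1,0,2,2,1,1,0,3,5,1]
Step 8: delete m at [1, 7, 8, 20] -> counters=[1,1,0,0,0,0,2,2,1,0,1,1,1,0,2,2,1,1,0,3,4,1]
Step 9: insert if at [11, 14, 17, 20] -> counters=[1,1,0,0,0,0,2,2,1,0,1,2,1,0,3,2,1,2,0,3,5,1]
Step 10: insert gu at [0, 6, 10, 19] -> counters=[2,1,0,0,0,0,3,2,1,0,2,2,1,0,3,2,1,2,0,4,5,1]
Step 11: insert l at [1, 12, 16, 20] -> counters=[2,2,0,0,0,0,3,2,1,0,2,2,2,0,3,2,2,2,0,4,6,1]
Step 12: insert l at [1, 12, 16, 20] -> counters=[2,3,0,0,0,0,3,2,1,0,2,2,3,0,3,2,3,2,0,4,7,1]
Step 13: insert m at [1, 7, 8, 20] -> counters=[2,4,0,0,0,0,3,3,2,0,2,2,3,0,3,2,3,2,0,4,8,1]
Step 14: insert gu at [0, 6, 10, 19] -> counters=[3,4,0,0,0,0,4,3,2,0,3,2,3,0,3,2,3,2,0,5,8,1]
Step 15: delete gu at [0, 6, 10, 19] -> counters=[2,4,0,0,0,0,3,3,2,0,2,2,3,0,3,2,3,2,0,4,8,1]
Step 16: insert if at [11, 14, 17, 20] -> counters=[2,4,0,0,0,0,3,3,2,0,2,3,3,0,4,2,3,3,0,4,9,1]
Step 17: insert l at [1, 12, 16, 20] -> counters=[2,5,0,0,0,0,3,3,2,0,2,3,4,0,4,2,4,3,0,4,10,1]
Query gu: check counters[0]=2 counters[6]=3 counters[10]=2 counters[19]=4 -> maybe

Answer: maybe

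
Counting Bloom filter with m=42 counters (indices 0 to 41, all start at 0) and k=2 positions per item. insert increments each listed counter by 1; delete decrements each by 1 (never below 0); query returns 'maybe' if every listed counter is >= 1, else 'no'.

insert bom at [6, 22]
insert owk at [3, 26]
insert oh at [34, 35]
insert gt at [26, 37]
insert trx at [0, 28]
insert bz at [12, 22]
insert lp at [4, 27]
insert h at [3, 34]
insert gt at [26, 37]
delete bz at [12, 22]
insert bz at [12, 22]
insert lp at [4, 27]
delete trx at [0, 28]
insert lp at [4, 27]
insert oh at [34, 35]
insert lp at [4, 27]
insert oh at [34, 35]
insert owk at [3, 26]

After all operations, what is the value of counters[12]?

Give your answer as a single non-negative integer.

Answer: 1

Derivation:
Step 1: insert bom at [6, 22] -> counters=[0,0,0,0,0,0,1,0,0,0,0,0,0,0,0,0,0,0,0,0,0,0,1,0,0,0,0,0,0,0,0,0,0,0,0,0,0,0,0,0,0,0]
Step 2: insert owk at [3, 26] -> counters=[0,0,0,1,0,0,1,0,0,0,0,0,0,0,0,0,0,0,0,0,0,0,1,0,0,0,1,0,0,0,0,0,0,0,0,0,0,0,0,0,0,0]
Step 3: insert oh at [34, 35] -> counters=[0,0,0,1,0,0,1,0,0,0,0,0,0,0,0,0,0,0,0,0,0,0,1,0,0,0,1,0,0,0,0,0,0,0,1,1,0,0,0,0,0,0]
Step 4: insert gt at [26, 37] -> counters=[0,0,0,1,0,0,1,0,0,0,0,0,0,0,0,0,0,0,0,0,0,0,1,0,0,0,2,0,0,0,0,0,0,0,1,1,0,1,0,0,0,0]
Step 5: insert trx at [0, 28] -> counters=[1,0,0,1,0,0,1,0,0,0,0,0,0,0,0,0,0,0,0,0,0,0,1,0,0,0,2,0,1,0,0,0,0,0,1,1,0,1,0,0,0,0]
Step 6: insert bz at [12, 22] -> counters=[1,0,0,1,0,0,1,0,0,0,0,0,1,0,0,0,0,0,0,0,0,0,2,0,0,0,2,0,1,0,0,0,0,0,1,1,0,1,0,0,0,0]
Step 7: insert lp at [4, 27] -> counters=[1,0,0,1,1,0,1,0,0,0,0,0,1,0,0,0,0,0,0,0,0,0,2,0,0,0,2,1,1,0,0,0,0,0,1,1,0,1,0,0,0,0]
Step 8: insert h at [3, 34] -> counters=[1,0,0,2,1,0,1,0,0,0,0,0,1,0,0,0,0,0,0,0,0,0,2,0,0,0,2,1,1,0,0,0,0,0,2,1,0,1,0,0,0,0]
Step 9: insert gt at [26, 37] -> counters=[1,0,0,2,1,0,1,0,0,0,0,0,1,0,0,0,0,0,0,0,0,0,2,0,0,0,3,1,1,0,0,0,0,0,2,1,0,2,0,0,0,0]
Step 10: delete bz at [12, 22] -> counters=[1,0,0,2,1,0,1,0,0,0,0,0,0,0,0,0,0,0,0,0,0,0,1,0,0,0,3,1,1,0,0,0,0,0,2,1,0,2,0,0,0,0]
Step 11: insert bz at [12, 22] -> counters=[1,0,0,2,1,0,1,0,0,0,0,0,1,0,0,0,0,0,0,0,0,0,2,0,0,0,3,1,1,0,0,0,0,0,2,1,0,2,0,0,0,0]
Step 12: insert lp at [4, 27] -> counters=[1,0,0,2,2,0,1,0,0,0,0,0,1,0,0,0,0,0,0,0,0,0,2,0,0,0,3,2,1,0,0,0,0,0,2,1,0,2,0,0,0,0]
Step 13: delete trx at [0, 28] -> counters=[0,0,0,2,2,0,1,0,0,0,0,0,1,0,0,0,0,0,0,0,0,0,2,0,0,0,3,2,0,0,0,0,0,0,2,1,0,2,0,0,0,0]
Step 14: insert lp at [4, 27] -> counters=[0,0,0,2,3,0,1,0,0,0,0,0,1,0,0,0,0,0,0,0,0,0,2,0,0,0,3,3,0,0,0,0,0,0,2,1,0,2,0,0,0,0]
Step 15: insert oh at [34, 35] -> counters=[0,0,0,2,3,0,1,0,0,0,0,0,1,0,0,0,0,0,0,0,0,0,2,0,0,0,3,3,0,0,0,0,0,0,3,2,0,2,0,0,0,0]
Step 16: insert lp at [4, 27] -> counters=[0,0,0,2,4,0,1,0,0,0,0,0,1,0,0,0,0,0,0,0,0,0,2,0,0,0,3,4,0,0,0,0,0,0,3,2,0,2,0,0,0,0]
Step 17: insert oh at [34, 35] -> counters=[0,0,0,2,4,0,1,0,0,0,0,0,1,0,0,0,0,0,0,0,0,0,2,0,0,0,3,4,0,0,0,0,0,0,4,3,0,2,0,0,0,0]
Step 18: insert owk at [3, 26] -> counters=[0,0,0,3,4,0,1,0,0,0,0,0,1,0,0,0,0,0,0,0,0,0,2,0,0,0,4,4,0,0,0,0,0,0,4,3,0,2,0,0,0,0]
Final counters=[0,0,0,3,4,0,1,0,0,0,0,0,1,0,0,0,0,0,0,0,0,0,2,0,0,0,4,4,0,0,0,0,0,0,4,3,0,2,0,0,0,0] -> counters[12]=1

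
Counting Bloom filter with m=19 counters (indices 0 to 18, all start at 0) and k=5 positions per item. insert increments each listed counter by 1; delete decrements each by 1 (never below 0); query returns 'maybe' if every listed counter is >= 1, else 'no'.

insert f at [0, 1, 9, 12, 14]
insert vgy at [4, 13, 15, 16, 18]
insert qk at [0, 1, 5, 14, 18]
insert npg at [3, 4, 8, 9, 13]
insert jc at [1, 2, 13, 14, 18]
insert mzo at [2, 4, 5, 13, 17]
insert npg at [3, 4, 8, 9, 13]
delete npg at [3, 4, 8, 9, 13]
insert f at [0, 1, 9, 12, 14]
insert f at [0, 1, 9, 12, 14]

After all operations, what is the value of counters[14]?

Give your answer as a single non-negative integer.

Answer: 5

Derivation:
Step 1: insert f at [0, 1, 9, 12, 14] -> counters=[1,1,0,0,0,0,0,0,0,1,0,0,1,0,1,0,0,0,0]
Step 2: insert vgy at [4, 13, 15, 16, 18] -> counters=[1,1,0,0,1,0,0,0,0,1,0,0,1,1,1,1,1,0,1]
Step 3: insert qk at [0, 1, 5, 14, 18] -> counters=[2,2,0,0,1,1,0,0,0,1,0,0,1,1,2,1,1,0,2]
Step 4: insert npg at [3, 4, 8, 9, 13] -> counters=[2,2,0,1,2,1,0,0,1,2,0,0,1,2,2,1,1,0,2]
Step 5: insert jc at [1, 2, 13, 14, 18] -> counters=[2,3,1,1,2,1,0,0,1,2,0,0,1,3,3,1,1,0,3]
Step 6: insert mzo at [2, 4, 5, 13, 17] -> counters=[2,3,2,1,3,2,0,0,1,2,0,0,1,4,3,1,1,1,3]
Step 7: insert npg at [3, 4, 8, 9, 13] -> counters=[2,3,2,2,4,2,0,0,2,3,0,0,1,5,3,1,1,1,3]
Step 8: delete npg at [3, 4, 8, 9, 13] -> counters=[2,3,2,1,3,2,0,0,1,2,0,0,1,4,3,1,1,1,3]
Step 9: insert f at [0, 1, 9, 12, 14] -> counters=[3,4,2,1,3,2,0,0,1,3,0,0,2,4,4,1,1,1,3]
Step 10: insert f at [0, 1, 9, 12, 14] -> counters=[4,5,2,1,3,2,0,0,1,4,0,0,3,4,5,1,1,1,3]
Final counters=[4,5,2,1,3,2,0,0,1,4,0,0,3,4,5,1,1,1,3] -> counters[14]=5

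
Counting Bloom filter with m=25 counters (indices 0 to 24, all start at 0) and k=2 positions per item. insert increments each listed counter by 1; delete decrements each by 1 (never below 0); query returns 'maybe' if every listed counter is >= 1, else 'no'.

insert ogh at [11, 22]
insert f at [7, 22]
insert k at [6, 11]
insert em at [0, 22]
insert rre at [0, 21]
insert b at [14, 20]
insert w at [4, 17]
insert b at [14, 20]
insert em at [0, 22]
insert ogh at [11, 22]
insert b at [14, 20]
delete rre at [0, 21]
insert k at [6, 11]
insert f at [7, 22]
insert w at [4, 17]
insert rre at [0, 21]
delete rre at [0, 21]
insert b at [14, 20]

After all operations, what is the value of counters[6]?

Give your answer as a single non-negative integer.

Step 1: insert ogh at [11, 22] -> counters=[0,0,0,0,0,0,0,0,0,0,0,1,0,0,0,0,0,0,0,0,0,0,1,0,0]
Step 2: insert f at [7, 22] -> counters=[0,0,0,0,0,0,0,1,0,0,0,1,0,0,0,0,0,0,0,0,0,0,2,0,0]
Step 3: insert k at [6, 11] -> counters=[0,0,0,0,0,0,1,1,0,0,0,2,0,0,0,0,0,0,0,0,0,0,2,0,0]
Step 4: insert em at [0, 22] -> counters=[1,0,0,0,0,0,1,1,0,0,0,2,0,0,0,0,0,0,0,0,0,0,3,0,0]
Step 5: insert rre at [0, 21] -> counters=[2,0,0,0,0,0,1,1,0,0,0,2,0,0,0,0,0,0,0,0,0,1,3,0,0]
Step 6: insert b at [14, 20] -> counters=[2,0,0,0,0,0,1,1,0,0,0,2,0,0,1,0,0,0,0,0,1,1,3,0,0]
Step 7: insert w at [4, 17] -> counters=[2,0,0,0,1,0,1,1,0,0,0,2,0,0,1,0,0,1,0,0,1,1,3,0,0]
Step 8: insert b at [14, 20] -> counters=[2,0,0,0,1,0,1,1,0,0,0,2,0,0,2,0,0,1,0,0,2,1,3,0,0]
Step 9: insert em at [0, 22] -> counters=[3,0,0,0,1,0,1,1,0,0,0,2,0,0,2,0,0,1,0,0,2,1,4,0,0]
Step 10: insert ogh at [11, 22] -> counters=[3,0,0,0,1,0,1,1,0,0,0,3,0,0,2,0,0,1,0,0,2,1,5,0,0]
Step 11: insert b at [14, 20] -> counters=[3,0,0,0,1,0,1,1,0,0,0,3,0,0,3,0,0,1,0,0,3,1,5,0,0]
Step 12: delete rre at [0, 21] -> counters=[2,0,0,0,1,0,1,1,0,0,0,3,0,0,3,0,0,1,0,0,3,0,5,0,0]
Step 13: insert k at [6, 11] -> counters=[2,0,0,0,1,0,2,1,0,0,0,4,0,0,3,0,0,1,0,0,3,0,5,0,0]
Step 14: insert f at [7, 22] -> counters=[2,0,0,0,1,0,2,2,0,0,0,4,0,0,3,0,0,1,0,0,3,0,6,0,0]
Step 15: insert w at [4, 17] -> counters=[2,0,0,0,2,0,2,2,0,0,0,4,0,0,3,0,0,2,0,0,3,0,6,0,0]
Step 16: insert rre at [0, 21] -> counters=[3,0,0,0,2,0,2,2,0,0,0,4,0,0,3,0,0,2,0,0,3,1,6,0,0]
Step 17: delete rre at [0, 21] -> counters=[2,0,0,0,2,0,2,2,0,0,0,4,0,0,3,0,0,2,0,0,3,0,6,0,0]
Step 18: insert b at [14, 20] -> counters=[2,0,0,0,2,0,2,2,0,0,0,4,0,0,4,0,0,2,0,0,4,0,6,0,0]
Final counters=[2,0,0,0,2,0,2,2,0,0,0,4,0,0,4,0,0,2,0,0,4,0,6,0,0] -> counters[6]=2

Answer: 2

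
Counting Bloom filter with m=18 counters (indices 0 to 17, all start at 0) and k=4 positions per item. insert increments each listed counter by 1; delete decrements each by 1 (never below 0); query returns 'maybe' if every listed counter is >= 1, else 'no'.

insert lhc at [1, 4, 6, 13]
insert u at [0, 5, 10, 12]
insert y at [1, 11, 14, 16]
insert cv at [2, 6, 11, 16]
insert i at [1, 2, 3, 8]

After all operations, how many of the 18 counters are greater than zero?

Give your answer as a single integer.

Answer: 14

Derivation:
Step 1: insert lhc at [1, 4, 6, 13] -> counters=[0,1,0,0,1,0,1,0,0,0,0,0,0,1,0,0,0,0]
Step 2: insert u at [0, 5, 10, 12] -> counters=[1,1,0,0,1,1,1,0,0,0,1,0,1,1,0,0,0,0]
Step 3: insert y at [1, 11, 14, 16] -> counters=[1,2,0,0,1,1,1,0,0,0,1,1,1,1,1,0,1,0]
Step 4: insert cv at [2, 6, 11, 16] -> counters=[1,2,1,0,1,1,2,0,0,0,1,2,1,1,1,0,2,0]
Step 5: insert i at [1, 2, 3, 8] -> counters=[1,3,2,1,1,1,2,0,1,0,1,2,1,1,1,0,2,0]
Final counters=[1,3,2,1,1,1,2,0,1,0,1,2,1,1,1,0,2,0] -> 14 nonzero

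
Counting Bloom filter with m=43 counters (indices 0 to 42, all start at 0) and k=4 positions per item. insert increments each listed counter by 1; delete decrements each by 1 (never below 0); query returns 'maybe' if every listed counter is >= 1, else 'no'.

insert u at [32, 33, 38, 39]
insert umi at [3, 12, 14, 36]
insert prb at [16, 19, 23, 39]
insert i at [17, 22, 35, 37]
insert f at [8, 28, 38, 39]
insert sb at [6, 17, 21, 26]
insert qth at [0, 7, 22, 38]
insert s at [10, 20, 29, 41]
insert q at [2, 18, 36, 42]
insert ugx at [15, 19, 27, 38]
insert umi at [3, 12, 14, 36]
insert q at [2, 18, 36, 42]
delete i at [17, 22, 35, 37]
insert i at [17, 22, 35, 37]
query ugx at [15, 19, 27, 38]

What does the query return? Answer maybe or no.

Step 1: insert u at [32, 33, 38, 39] -> counters=[0,0,0,0,0,0,0,0,0,0,0,0,0,0,0,0,0,0,0,0,0,0,0,0,0,0,0,0,0,0,0,0,1,1,0,0,0,0,1,1,0,0,0]
Step 2: insert umi at [3, 12, 14, 36] -> counters=[0,0,0,1,0,0,0,0,0,0,0,0,1,0,1,0,0,0,0,0,0,0,0,0,0,0,0,0,0,0,0,0,1,1,0,0,1,0,1,1,0,0,0]
Step 3: insert prb at [16, 19, 23, 39] -> counters=[0,0,0,1,0,0,0,0,0,0,0,0,1,0,1,0,1,0,0,1,0,0,0,1,0,0,0,0,0,0,0,0,1,1,0,0,1,0,1,2,0,0,0]
Step 4: insert i at [17, 22, 35, 37] -> counters=[0,0,0,1,0,0,0,0,0,0,0,0,1,0,1,0,1,1,0,1,0,0,1,1,0,0,0,0,0,0,0,0,1,1,0,1,1,1,1,2,0,0,0]
Step 5: insert f at [8, 28, 38, 39] -> counters=[0,0,0,1,0,0,0,0,1,0,0,0,1,0,1,0,1,1,0,1,0,0,1,1,0,0,0,0,1,0,0,0,1,1,0,1,1,1,2,3,0,0,0]
Step 6: insert sb at [6, 17, 21, 26] -> counters=[0,0,0,1,0,0,1,0,1,0,0,0,1,0,1,0,1,2,0,1,0,1,1,1,0,0,1,0,1,0,0,0,1,1,0,1,1,1,2,3,0,0,0]
Step 7: insert qth at [0, 7, 22, 38] -> counters=[1,0,0,1,0,0,1,1,1,0,0,0,1,0,1,0,1,2,0,1,0,1,2,1,0,0,1,0,1,0,0,0,1,1,0,1,1,1,3,3,0,0,0]
Step 8: insert s at [10, 20, 29, 41] -> counters=[1,0,0,1,0,0,1,1,1,0,1,0,1,0,1,0,1,2,0,1,1,1,2,1,0,0,1,0,1,1,0,0,1,1,0,1,1,1,3,3,0,1,0]
Step 9: insert q at [2, 18, 36, 42] -> counters=[1,0,1,1,0,0,1,1,1,0,1,0,1,0,1,0,1,2,1,1,1,1,2,1,0,0,1,0,1,1,0,0,1,1,0,1,2,1,3,3,0,1,1]
Step 10: insert ugx at [15, 19, 27, 38] -> counters=[1,0,1,1,0,0,1,1,1,0,1,0,1,0,1,1,1,2,1,2,1,1,2,1,0,0,1,1,1,1,0,0,1,1,0,1,2,1,4,3,0,1,1]
Step 11: insert umi at [3, 12, 14, 36] -> counters=[1,0,1,2,0,0,1,1,1,0,1,0,2,0,2,1,1,2,1,2,1,1,2,1,0,0,1,1,1,1,0,0,1,1,0,1,3,1,4,3,0,1,1]
Step 12: insert q at [2, 18, 36, 42] -> counters=[1,0,2,2,0,0,1,1,1,0,1,0,2,0,2,1,1,2,2,2,1,1,2,1,0,0,1,1,1,1,0,0,1,1,0,1,4,1,4,3,0,1,2]
Step 13: delete i at [17, 22, 35, 37] -> counters=[1,0,2,2,0,0,1,1,1,0,1,0,2,0,2,1,1,1,2,2,1,1,1,1,0,0,1,1,1,1,0,0,1,1,0,0,4,0,4,3,0,1,2]
Step 14: insert i at [17, 22, 35, 37] -> counters=[1,0,2,2,0,0,1,1,1,0,1,0,2,0,2,1,1,2,2,2,1,1,2,1,0,0,1,1,1,1,0,0,1,1,0,1,4,1,4,3,0,1,2]
Query ugx: check counters[15]=1 counters[19]=2 counters[27]=1 counters[38]=4 -> maybe

Answer: maybe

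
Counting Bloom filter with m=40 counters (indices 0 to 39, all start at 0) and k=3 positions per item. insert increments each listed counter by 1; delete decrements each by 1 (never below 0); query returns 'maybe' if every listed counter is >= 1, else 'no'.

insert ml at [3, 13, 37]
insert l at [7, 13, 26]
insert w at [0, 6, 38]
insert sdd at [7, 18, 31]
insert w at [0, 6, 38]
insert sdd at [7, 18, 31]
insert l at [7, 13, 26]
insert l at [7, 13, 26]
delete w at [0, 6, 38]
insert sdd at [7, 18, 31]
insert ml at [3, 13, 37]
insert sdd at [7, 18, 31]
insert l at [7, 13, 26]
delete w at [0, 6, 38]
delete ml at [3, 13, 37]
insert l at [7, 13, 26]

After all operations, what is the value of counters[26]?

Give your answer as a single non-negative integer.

Step 1: insert ml at [3, 13, 37] -> counters=[0,0,0,1,0,0,0,0,0,0,0,0,0,1,0,0,0,0,0,0,0,0,0,0,0,0,0,0,0,0,0,0,0,0,0,0,0,1,0,0]
Step 2: insert l at [7, 13, 26] -> counters=[0,0,0,1,0,0,0,1,0,0,0,0,0,2,0,0,0,0,0,0,0,0,0,0,0,0,1,0,0,0,0,0,0,0,0,0,0,1,0,0]
Step 3: insert w at [0, 6, 38] -> counters=[1,0,0,1,0,0,1,1,0,0,0,0,0,2,0,0,0,0,0,0,0,0,0,0,0,0,1,0,0,0,0,0,0,0,0,0,0,1,1,0]
Step 4: insert sdd at [7, 18, 31] -> counters=[1,0,0,1,0,0,1,2,0,0,0,0,0,2,0,0,0,0,1,0,0,0,0,0,0,0,1,0,0,0,0,1,0,0,0,0,0,1,1,0]
Step 5: insert w at [0, 6, 38] -> counters=[2,0,0,1,0,0,2,2,0,0,0,0,0,2,0,0,0,0,1,0,0,0,0,0,0,0,1,0,0,0,0,1,0,0,0,0,0,1,2,0]
Step 6: insert sdd at [7, 18, 31] -> counters=[2,0,0,1,0,0,2,3,0,0,0,0,0,2,0,0,0,0,2,0,0,0,0,0,0,0,1,0,0,0,0,2,0,0,0,0,0,1,2,0]
Step 7: insert l at [7, 13, 26] -> counters=[2,0,0,1,0,0,2,4,0,0,0,0,0,3,0,0,0,0,2,0,0,0,0,0,0,0,2,0,0,0,0,2,0,0,0,0,0,1,2,0]
Step 8: insert l at [7, 13, 26] -> counters=[2,0,0,1,0,0,2,5,0,0,0,0,0,4,0,0,0,0,2,0,0,0,0,0,0,0,3,0,0,0,0,2,0,0,0,0,0,1,2,0]
Step 9: delete w at [0, 6, 38] -> counters=[1,0,0,1,0,0,1,5,0,0,0,0,0,4,0,0,0,0,2,0,0,0,0,0,0,0,3,0,0,0,0,2,0,0,0,0,0,1,1,0]
Step 10: insert sdd at [7, 18, 31] -> counters=[1,0,0,1,0,0,1,6,0,0,0,0,0,4,0,0,0,0,3,0,0,0,0,0,0,0,3,0,0,0,0,3,0,0,0,0,0,1,1,0]
Step 11: insert ml at [3, 13, 37] -> counters=[1,0,0,2,0,0,1,6,0,0,0,0,0,5,0,0,0,0,3,0,0,0,0,0,0,0,3,0,0,0,0,3,0,0,0,0,0,2,1,0]
Step 12: insert sdd at [7, 18, 31] -> counters=[1,0,0,2,0,0,1,7,0,0,0,0,0,5,0,0,0,0,4,0,0,0,0,0,0,0,3,0,0,0,0,4,0,0,0,0,0,2,1,0]
Step 13: insert l at [7, 13, 26] -> counters=[1,0,0,2,0,0,1,8,0,0,0,0,0,6,0,0,0,0,4,0,0,0,0,0,0,0,4,0,0,0,0,4,0,0,0,0,0,2,1,0]
Step 14: delete w at [0, 6, 38] -> counters=[0,0,0,2,0,0,0,8,0,0,0,0,0,6,0,0,0,0,4,0,0,0,0,0,0,0,4,0,0,0,0,4,0,0,0,0,0,2,0,0]
Step 15: delete ml at [3, 13, 37] -> counters=[0,0,0,1,0,0,0,8,0,0,0,0,0,5,0,0,0,0,4,0,0,0,0,0,0,0,4,0,0,0,0,4,0,0,0,0,0,1,0,0]
Step 16: insert l at [7, 13, 26] -> counters=[0,0,0,1,0,0,0,9,0,0,0,0,0,6,0,0,0,0,4,0,0,0,0,0,0,0,5,0,0,0,0,4,0,0,0,0,0,1,0,0]
Final counters=[0,0,0,1,0,0,0,9,0,0,0,0,0,6,0,0,0,0,4,0,0,0,0,0,0,0,5,0,0,0,0,4,0,0,0,0,0,1,0,0] -> counters[26]=5

Answer: 5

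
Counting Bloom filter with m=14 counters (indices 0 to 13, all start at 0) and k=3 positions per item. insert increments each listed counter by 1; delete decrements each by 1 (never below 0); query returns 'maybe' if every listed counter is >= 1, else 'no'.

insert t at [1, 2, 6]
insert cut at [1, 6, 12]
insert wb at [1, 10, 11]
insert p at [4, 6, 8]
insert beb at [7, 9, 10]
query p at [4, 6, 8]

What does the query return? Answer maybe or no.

Step 1: insert t at [1, 2, 6] -> counters=[0,1,1,0,0,0,1,0,0,0,0,0,0,0]
Step 2: insert cut at [1, 6, 12] -> counters=[0,2,1,0,0,0,2,0,0,0,0,0,1,0]
Step 3: insert wb at [1, 10, 11] -> counters=[0,3,1,0,0,0,2,0,0,0,1,1,1,0]
Step 4: insert p at [4, 6, 8] -> counters=[0,3,1,0,1,0,3,0,1,0,1,1,1,0]
Step 5: insert beb at [7, 9, 10] -> counters=[0,3,1,0,1,0,3,1,1,1,2,1,1,0]
Query p: check counters[4]=1 counters[6]=3 counters[8]=1 -> maybe

Answer: maybe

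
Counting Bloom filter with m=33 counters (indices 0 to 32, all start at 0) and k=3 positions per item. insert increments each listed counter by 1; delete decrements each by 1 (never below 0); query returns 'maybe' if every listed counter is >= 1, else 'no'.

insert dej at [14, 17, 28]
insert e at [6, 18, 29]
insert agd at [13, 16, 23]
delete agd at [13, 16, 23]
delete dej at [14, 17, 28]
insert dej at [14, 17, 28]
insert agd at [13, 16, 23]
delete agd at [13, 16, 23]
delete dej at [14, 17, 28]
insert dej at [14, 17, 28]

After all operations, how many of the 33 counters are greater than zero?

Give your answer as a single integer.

Answer: 6

Derivation:
Step 1: insert dej at [14, 17, 28] -> counters=[0,0,0,0,0,0,0,0,0,0,0,0,0,0,1,0,0,1,0,0,0,0,0,0,0,0,0,0,1,0,0,0,0]
Step 2: insert e at [6, 18, 29] -> counters=[0,0,0,0,0,0,1,0,0,0,0,0,0,0,1,0,0,1,1,0,0,0,0,0,0,0,0,0,1,1,0,0,0]
Step 3: insert agd at [13, 16, 23] -> counters=[0,0,0,0,0,0,1,0,0,0,0,0,0,1,1,0,1,1,1,0,0,0,0,1,0,0,0,0,1,1,0,0,0]
Step 4: delete agd at [13, 16, 23] -> counters=[0,0,0,0,0,0,1,0,0,0,0,0,0,0,1,0,0,1,1,0,0,0,0,0,0,0,0,0,1,1,0,0,0]
Step 5: delete dej at [14, 17, 28] -> counters=[0,0,0,0,0,0,1,0,0,0,0,0,0,0,0,0,0,0,1,0,0,0,0,0,0,0,0,0,0,1,0,0,0]
Step 6: insert dej at [14, 17, 28] -> counters=[0,0,0,0,0,0,1,0,0,0,0,0,0,0,1,0,0,1,1,0,0,0,0,0,0,0,0,0,1,1,0,0,0]
Step 7: insert agd at [13, 16, 23] -> counters=[0,0,0,0,0,0,1,0,0,0,0,0,0,1,1,0,1,1,1,0,0,0,0,1,0,0,0,0,1,1,0,0,0]
Step 8: delete agd at [13, 16, 23] -> counters=[0,0,0,0,0,0,1,0,0,0,0,0,0,0,1,0,0,1,1,0,0,0,0,0,0,0,0,0,1,1,0,0,0]
Step 9: delete dej at [14, 17, 28] -> counters=[0,0,0,0,0,0,1,0,0,0,0,0,0,0,0,0,0,0,1,0,0,0,0,0,0,0,0,0,0,1,0,0,0]
Step 10: insert dej at [14, 17, 28] -> counters=[0,0,0,0,0,0,1,0,0,0,0,0,0,0,1,0,0,1,1,0,0,0,0,0,0,0,0,0,1,1,0,0,0]
Final counters=[0,0,0,0,0,0,1,0,0,0,0,0,0,0,1,0,0,1,1,0,0,0,0,0,0,0,0,0,1,1,0,0,0] -> 6 nonzero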